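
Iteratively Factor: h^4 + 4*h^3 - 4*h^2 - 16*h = (h + 2)*(h^3 + 2*h^2 - 8*h) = (h + 2)*(h + 4)*(h^2 - 2*h) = h*(h + 2)*(h + 4)*(h - 2)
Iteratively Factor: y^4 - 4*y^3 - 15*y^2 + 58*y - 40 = (y - 1)*(y^3 - 3*y^2 - 18*y + 40) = (y - 2)*(y - 1)*(y^2 - y - 20) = (y - 5)*(y - 2)*(y - 1)*(y + 4)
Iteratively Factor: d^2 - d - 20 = (d + 4)*(d - 5)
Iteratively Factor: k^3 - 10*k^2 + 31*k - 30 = (k - 3)*(k^2 - 7*k + 10) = (k - 5)*(k - 3)*(k - 2)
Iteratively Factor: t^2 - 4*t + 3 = (t - 3)*(t - 1)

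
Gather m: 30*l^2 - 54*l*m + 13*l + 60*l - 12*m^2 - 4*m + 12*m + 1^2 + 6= 30*l^2 + 73*l - 12*m^2 + m*(8 - 54*l) + 7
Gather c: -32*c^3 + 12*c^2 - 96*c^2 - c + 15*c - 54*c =-32*c^3 - 84*c^2 - 40*c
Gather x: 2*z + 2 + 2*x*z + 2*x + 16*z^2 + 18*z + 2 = x*(2*z + 2) + 16*z^2 + 20*z + 4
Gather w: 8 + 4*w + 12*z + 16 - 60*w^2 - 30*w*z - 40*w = -60*w^2 + w*(-30*z - 36) + 12*z + 24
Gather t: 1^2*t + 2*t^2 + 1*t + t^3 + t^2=t^3 + 3*t^2 + 2*t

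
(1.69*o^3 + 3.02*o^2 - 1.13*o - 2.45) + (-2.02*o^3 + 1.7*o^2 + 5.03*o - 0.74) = -0.33*o^3 + 4.72*o^2 + 3.9*o - 3.19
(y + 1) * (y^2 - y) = y^3 - y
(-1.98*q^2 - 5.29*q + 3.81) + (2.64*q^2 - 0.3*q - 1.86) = 0.66*q^2 - 5.59*q + 1.95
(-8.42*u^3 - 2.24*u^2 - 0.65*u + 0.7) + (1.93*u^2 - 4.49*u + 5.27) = -8.42*u^3 - 0.31*u^2 - 5.14*u + 5.97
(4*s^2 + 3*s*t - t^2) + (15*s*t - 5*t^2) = 4*s^2 + 18*s*t - 6*t^2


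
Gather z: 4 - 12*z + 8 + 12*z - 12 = 0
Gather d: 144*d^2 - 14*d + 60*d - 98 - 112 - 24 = 144*d^2 + 46*d - 234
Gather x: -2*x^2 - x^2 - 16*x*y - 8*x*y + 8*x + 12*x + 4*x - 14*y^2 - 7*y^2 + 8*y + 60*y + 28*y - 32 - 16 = -3*x^2 + x*(24 - 24*y) - 21*y^2 + 96*y - 48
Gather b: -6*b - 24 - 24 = -6*b - 48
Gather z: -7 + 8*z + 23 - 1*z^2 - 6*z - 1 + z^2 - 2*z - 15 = 0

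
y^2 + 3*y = y*(y + 3)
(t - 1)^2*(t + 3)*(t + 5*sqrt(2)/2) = t^4 + t^3 + 5*sqrt(2)*t^3/2 - 5*t^2 + 5*sqrt(2)*t^2/2 - 25*sqrt(2)*t/2 + 3*t + 15*sqrt(2)/2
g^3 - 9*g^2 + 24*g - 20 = (g - 5)*(g - 2)^2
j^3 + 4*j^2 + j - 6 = (j - 1)*(j + 2)*(j + 3)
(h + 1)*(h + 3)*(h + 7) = h^3 + 11*h^2 + 31*h + 21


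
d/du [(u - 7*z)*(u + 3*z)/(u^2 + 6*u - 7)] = 2*(-(u + 3)*(u - 7*z)*(u + 3*z) + (u - 2*z)*(u^2 + 6*u - 7))/(u^2 + 6*u - 7)^2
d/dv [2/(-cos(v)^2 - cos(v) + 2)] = -2*(2*cos(v) + 1)*sin(v)/(cos(v)^2 + cos(v) - 2)^2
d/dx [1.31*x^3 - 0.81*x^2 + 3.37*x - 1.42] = 3.93*x^2 - 1.62*x + 3.37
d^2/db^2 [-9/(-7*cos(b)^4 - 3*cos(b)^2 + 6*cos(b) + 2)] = 18*(4*(14*cos(b)^3 + 3*cos(b) - 3)^2*sin(b)^2 + (56*sin(b)^4 - 76*sin(b)^2 - 3*cos(b) + 17)*(7*cos(b)^4 + 3*cos(b)^2 - 6*cos(b) - 2))/(7*cos(b)^4 + 3*cos(b)^2 - 6*cos(b) - 2)^3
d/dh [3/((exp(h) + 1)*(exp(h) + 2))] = (-6*exp(h) - 9)*exp(h)/(exp(4*h) + 6*exp(3*h) + 13*exp(2*h) + 12*exp(h) + 4)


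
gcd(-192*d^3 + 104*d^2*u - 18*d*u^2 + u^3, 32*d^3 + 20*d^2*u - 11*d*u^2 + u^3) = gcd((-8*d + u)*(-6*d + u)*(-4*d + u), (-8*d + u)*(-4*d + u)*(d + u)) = 32*d^2 - 12*d*u + u^2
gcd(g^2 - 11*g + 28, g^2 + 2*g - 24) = g - 4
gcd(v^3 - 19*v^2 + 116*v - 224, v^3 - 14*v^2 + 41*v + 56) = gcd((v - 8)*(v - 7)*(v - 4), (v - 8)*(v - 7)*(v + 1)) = v^2 - 15*v + 56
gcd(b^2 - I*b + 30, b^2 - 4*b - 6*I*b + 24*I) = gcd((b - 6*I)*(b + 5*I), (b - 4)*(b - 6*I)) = b - 6*I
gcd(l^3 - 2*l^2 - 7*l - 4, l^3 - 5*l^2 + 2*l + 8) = l^2 - 3*l - 4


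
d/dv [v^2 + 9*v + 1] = 2*v + 9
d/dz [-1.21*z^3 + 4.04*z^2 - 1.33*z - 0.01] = -3.63*z^2 + 8.08*z - 1.33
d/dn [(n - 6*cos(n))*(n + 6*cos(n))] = 2*n + 36*sin(2*n)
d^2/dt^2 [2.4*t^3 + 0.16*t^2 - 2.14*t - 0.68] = 14.4*t + 0.32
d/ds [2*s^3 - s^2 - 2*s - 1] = 6*s^2 - 2*s - 2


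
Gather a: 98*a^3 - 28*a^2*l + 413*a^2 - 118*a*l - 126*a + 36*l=98*a^3 + a^2*(413 - 28*l) + a*(-118*l - 126) + 36*l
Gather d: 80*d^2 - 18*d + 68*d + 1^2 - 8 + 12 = 80*d^2 + 50*d + 5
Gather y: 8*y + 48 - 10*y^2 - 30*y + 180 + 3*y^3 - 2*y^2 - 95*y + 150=3*y^3 - 12*y^2 - 117*y + 378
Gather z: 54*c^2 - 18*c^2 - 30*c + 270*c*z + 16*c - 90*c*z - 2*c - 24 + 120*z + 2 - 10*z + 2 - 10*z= 36*c^2 - 16*c + z*(180*c + 100) - 20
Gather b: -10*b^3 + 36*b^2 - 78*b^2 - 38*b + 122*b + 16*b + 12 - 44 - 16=-10*b^3 - 42*b^2 + 100*b - 48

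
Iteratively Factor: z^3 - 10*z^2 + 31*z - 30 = (z - 2)*(z^2 - 8*z + 15) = (z - 3)*(z - 2)*(z - 5)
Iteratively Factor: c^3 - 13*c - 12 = (c + 1)*(c^2 - c - 12) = (c + 1)*(c + 3)*(c - 4)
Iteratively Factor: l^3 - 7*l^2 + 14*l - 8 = (l - 2)*(l^2 - 5*l + 4) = (l - 2)*(l - 1)*(l - 4)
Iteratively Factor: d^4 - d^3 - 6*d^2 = (d)*(d^3 - d^2 - 6*d) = d*(d - 3)*(d^2 + 2*d) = d^2*(d - 3)*(d + 2)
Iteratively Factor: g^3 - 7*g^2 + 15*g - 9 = (g - 3)*(g^2 - 4*g + 3) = (g - 3)^2*(g - 1)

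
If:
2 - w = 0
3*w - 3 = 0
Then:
No Solution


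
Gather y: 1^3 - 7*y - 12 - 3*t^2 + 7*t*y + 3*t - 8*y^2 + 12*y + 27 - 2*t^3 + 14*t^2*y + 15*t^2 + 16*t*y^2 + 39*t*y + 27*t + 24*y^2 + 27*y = -2*t^3 + 12*t^2 + 30*t + y^2*(16*t + 16) + y*(14*t^2 + 46*t + 32) + 16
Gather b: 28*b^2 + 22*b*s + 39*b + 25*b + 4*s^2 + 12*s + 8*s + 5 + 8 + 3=28*b^2 + b*(22*s + 64) + 4*s^2 + 20*s + 16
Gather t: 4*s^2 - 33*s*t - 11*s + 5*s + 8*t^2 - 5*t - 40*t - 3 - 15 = 4*s^2 - 6*s + 8*t^2 + t*(-33*s - 45) - 18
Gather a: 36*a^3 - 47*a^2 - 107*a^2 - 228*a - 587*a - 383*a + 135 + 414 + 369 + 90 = 36*a^3 - 154*a^2 - 1198*a + 1008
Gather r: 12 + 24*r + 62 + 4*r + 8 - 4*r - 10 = 24*r + 72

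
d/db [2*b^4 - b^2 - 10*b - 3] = 8*b^3 - 2*b - 10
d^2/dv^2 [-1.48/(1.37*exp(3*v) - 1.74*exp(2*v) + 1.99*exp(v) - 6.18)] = (-1.48*(4.11*exp(2*v) - 3.48*exp(v) + 1.99)*(8.22*exp(2*v) - 6.96*exp(v) + 3.98)*exp(v) + (18.2484*exp(2*v) - 10.3008*exp(v) + 2.9452)*(1.37*exp(3*v) - 1.74*exp(2*v) + 1.99*exp(v) - 6.18))*exp(v)/(1.37*exp(3*v) - 1.74*exp(2*v) + 1.99*exp(v) - 6.18)^3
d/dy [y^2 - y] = 2*y - 1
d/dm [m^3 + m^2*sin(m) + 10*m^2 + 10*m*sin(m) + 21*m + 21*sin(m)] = m^2*cos(m) + 3*m^2 + 2*m*sin(m) + 10*m*cos(m) + 20*m + 10*sin(m) + 21*cos(m) + 21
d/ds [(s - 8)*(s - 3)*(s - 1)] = 3*s^2 - 24*s + 35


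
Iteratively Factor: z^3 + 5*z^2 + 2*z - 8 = (z + 4)*(z^2 + z - 2) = (z + 2)*(z + 4)*(z - 1)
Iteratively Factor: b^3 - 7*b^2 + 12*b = (b - 3)*(b^2 - 4*b) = (b - 4)*(b - 3)*(b)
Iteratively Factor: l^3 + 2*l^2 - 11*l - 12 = (l + 1)*(l^2 + l - 12) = (l + 1)*(l + 4)*(l - 3)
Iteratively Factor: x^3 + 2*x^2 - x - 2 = (x + 2)*(x^2 - 1) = (x + 1)*(x + 2)*(x - 1)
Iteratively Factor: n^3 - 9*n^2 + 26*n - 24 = (n - 4)*(n^2 - 5*n + 6) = (n - 4)*(n - 3)*(n - 2)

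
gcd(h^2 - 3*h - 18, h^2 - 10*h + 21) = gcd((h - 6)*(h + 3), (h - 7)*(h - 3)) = 1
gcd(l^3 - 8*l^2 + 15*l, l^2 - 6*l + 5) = l - 5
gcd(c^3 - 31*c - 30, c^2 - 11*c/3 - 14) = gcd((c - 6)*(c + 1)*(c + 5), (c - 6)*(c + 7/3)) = c - 6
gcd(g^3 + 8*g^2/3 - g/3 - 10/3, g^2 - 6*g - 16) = g + 2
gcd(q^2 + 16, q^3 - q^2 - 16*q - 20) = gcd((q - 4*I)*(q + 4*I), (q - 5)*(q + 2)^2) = 1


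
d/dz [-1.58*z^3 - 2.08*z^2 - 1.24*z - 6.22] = -4.74*z^2 - 4.16*z - 1.24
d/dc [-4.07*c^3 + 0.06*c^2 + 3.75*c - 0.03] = -12.21*c^2 + 0.12*c + 3.75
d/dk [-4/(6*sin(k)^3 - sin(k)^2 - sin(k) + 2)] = 4*(18*sin(k)^2 - 2*sin(k) - 1)*cos(k)/(6*sin(k)^3 - sin(k)^2 - sin(k) + 2)^2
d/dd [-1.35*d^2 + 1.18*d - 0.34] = 1.18 - 2.7*d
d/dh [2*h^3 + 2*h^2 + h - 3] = 6*h^2 + 4*h + 1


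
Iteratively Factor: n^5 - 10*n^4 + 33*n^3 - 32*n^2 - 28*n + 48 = (n + 1)*(n^4 - 11*n^3 + 44*n^2 - 76*n + 48) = (n - 2)*(n + 1)*(n^3 - 9*n^2 + 26*n - 24) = (n - 2)^2*(n + 1)*(n^2 - 7*n + 12) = (n - 3)*(n - 2)^2*(n + 1)*(n - 4)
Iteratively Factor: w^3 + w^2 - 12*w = (w - 3)*(w^2 + 4*w) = (w - 3)*(w + 4)*(w)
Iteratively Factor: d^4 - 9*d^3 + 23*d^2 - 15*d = (d)*(d^3 - 9*d^2 + 23*d - 15) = d*(d - 5)*(d^2 - 4*d + 3) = d*(d - 5)*(d - 3)*(d - 1)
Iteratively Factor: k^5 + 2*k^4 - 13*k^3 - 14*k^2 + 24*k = (k + 2)*(k^4 - 13*k^2 + 12*k) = k*(k + 2)*(k^3 - 13*k + 12) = k*(k - 3)*(k + 2)*(k^2 + 3*k - 4) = k*(k - 3)*(k + 2)*(k + 4)*(k - 1)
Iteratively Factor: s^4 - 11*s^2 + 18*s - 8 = (s - 1)*(s^3 + s^2 - 10*s + 8) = (s - 2)*(s - 1)*(s^2 + 3*s - 4) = (s - 2)*(s - 1)^2*(s + 4)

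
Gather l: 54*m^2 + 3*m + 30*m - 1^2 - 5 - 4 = 54*m^2 + 33*m - 10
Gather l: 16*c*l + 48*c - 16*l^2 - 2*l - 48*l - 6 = 48*c - 16*l^2 + l*(16*c - 50) - 6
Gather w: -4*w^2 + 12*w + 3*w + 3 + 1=-4*w^2 + 15*w + 4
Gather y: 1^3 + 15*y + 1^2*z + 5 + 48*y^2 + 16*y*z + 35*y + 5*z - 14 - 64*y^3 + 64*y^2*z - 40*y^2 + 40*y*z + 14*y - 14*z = -64*y^3 + y^2*(64*z + 8) + y*(56*z + 64) - 8*z - 8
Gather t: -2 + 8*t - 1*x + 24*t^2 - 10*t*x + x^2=24*t^2 + t*(8 - 10*x) + x^2 - x - 2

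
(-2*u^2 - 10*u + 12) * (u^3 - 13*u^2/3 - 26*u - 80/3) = -2*u^5 - 4*u^4/3 + 322*u^3/3 + 784*u^2/3 - 136*u/3 - 320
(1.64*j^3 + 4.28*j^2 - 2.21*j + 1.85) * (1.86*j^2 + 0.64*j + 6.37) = 3.0504*j^5 + 9.0104*j^4 + 9.0754*j^3 + 29.2902*j^2 - 12.8937*j + 11.7845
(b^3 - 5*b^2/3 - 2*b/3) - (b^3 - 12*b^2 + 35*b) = 31*b^2/3 - 107*b/3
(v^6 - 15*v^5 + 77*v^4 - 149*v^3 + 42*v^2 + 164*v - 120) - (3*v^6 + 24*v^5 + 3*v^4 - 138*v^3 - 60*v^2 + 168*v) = -2*v^6 - 39*v^5 + 74*v^4 - 11*v^3 + 102*v^2 - 4*v - 120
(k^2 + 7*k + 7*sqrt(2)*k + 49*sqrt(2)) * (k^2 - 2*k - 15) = k^4 + 5*k^3 + 7*sqrt(2)*k^3 - 29*k^2 + 35*sqrt(2)*k^2 - 203*sqrt(2)*k - 105*k - 735*sqrt(2)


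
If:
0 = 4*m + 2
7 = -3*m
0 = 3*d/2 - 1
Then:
No Solution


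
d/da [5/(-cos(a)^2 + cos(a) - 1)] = 5*(1 - 2*cos(a))*sin(a)/(sin(a)^2 + cos(a) - 2)^2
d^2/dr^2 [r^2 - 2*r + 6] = 2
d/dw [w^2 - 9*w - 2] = 2*w - 9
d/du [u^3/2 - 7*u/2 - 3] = 3*u^2/2 - 7/2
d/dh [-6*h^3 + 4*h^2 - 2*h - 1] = -18*h^2 + 8*h - 2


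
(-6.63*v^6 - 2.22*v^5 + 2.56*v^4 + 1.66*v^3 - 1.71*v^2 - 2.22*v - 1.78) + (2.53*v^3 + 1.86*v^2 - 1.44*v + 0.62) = -6.63*v^6 - 2.22*v^5 + 2.56*v^4 + 4.19*v^3 + 0.15*v^2 - 3.66*v - 1.16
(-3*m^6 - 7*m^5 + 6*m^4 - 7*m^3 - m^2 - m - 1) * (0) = 0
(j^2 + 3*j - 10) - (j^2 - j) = 4*j - 10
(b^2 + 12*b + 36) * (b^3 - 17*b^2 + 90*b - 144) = b^5 - 5*b^4 - 78*b^3 + 324*b^2 + 1512*b - 5184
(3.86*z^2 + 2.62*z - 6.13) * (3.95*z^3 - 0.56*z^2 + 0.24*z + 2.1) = 15.247*z^5 + 8.1874*z^4 - 24.7543*z^3 + 12.1676*z^2 + 4.0308*z - 12.873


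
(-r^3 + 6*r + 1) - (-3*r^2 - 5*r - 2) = -r^3 + 3*r^2 + 11*r + 3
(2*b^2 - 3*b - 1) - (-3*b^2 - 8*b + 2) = 5*b^2 + 5*b - 3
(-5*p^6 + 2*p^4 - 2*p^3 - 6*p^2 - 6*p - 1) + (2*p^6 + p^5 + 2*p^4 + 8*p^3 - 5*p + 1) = -3*p^6 + p^5 + 4*p^4 + 6*p^3 - 6*p^2 - 11*p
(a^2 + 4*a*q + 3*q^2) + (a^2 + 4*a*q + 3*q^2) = 2*a^2 + 8*a*q + 6*q^2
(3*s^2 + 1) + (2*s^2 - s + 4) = 5*s^2 - s + 5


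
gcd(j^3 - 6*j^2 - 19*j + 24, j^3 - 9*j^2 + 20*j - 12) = j - 1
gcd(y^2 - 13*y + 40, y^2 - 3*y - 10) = y - 5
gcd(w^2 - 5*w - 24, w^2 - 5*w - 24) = w^2 - 5*w - 24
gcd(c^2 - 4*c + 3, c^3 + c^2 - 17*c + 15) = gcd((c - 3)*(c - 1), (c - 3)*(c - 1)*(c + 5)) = c^2 - 4*c + 3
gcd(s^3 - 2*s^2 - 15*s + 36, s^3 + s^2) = 1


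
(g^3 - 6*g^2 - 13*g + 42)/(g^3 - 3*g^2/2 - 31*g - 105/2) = 2*(g - 2)/(2*g + 5)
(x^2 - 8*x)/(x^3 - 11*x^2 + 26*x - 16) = x/(x^2 - 3*x + 2)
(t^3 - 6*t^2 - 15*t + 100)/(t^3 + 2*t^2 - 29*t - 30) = (t^2 - t - 20)/(t^2 + 7*t + 6)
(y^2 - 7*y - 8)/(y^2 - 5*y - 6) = (y - 8)/(y - 6)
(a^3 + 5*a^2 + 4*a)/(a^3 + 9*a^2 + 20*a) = (a + 1)/(a + 5)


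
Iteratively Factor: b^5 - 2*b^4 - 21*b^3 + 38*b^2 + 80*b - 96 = (b - 4)*(b^4 + 2*b^3 - 13*b^2 - 14*b + 24) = (b - 4)*(b + 4)*(b^3 - 2*b^2 - 5*b + 6) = (b - 4)*(b - 1)*(b + 4)*(b^2 - b - 6) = (b - 4)*(b - 3)*(b - 1)*(b + 4)*(b + 2)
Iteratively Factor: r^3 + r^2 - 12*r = (r + 4)*(r^2 - 3*r) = (r - 3)*(r + 4)*(r)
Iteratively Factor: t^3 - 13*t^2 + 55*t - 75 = (t - 5)*(t^2 - 8*t + 15) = (t - 5)*(t - 3)*(t - 5)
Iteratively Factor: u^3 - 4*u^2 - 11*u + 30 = (u + 3)*(u^2 - 7*u + 10) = (u - 2)*(u + 3)*(u - 5)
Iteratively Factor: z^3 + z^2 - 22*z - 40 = (z - 5)*(z^2 + 6*z + 8) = (z - 5)*(z + 2)*(z + 4)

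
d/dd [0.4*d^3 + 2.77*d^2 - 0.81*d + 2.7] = 1.2*d^2 + 5.54*d - 0.81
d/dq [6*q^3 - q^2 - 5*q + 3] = 18*q^2 - 2*q - 5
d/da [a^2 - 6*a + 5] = 2*a - 6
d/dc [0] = 0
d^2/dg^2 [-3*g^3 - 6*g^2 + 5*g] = -18*g - 12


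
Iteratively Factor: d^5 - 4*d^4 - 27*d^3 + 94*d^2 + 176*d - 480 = (d - 5)*(d^4 + d^3 - 22*d^2 - 16*d + 96) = (d - 5)*(d + 3)*(d^3 - 2*d^2 - 16*d + 32) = (d - 5)*(d - 2)*(d + 3)*(d^2 - 16) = (d - 5)*(d - 2)*(d + 3)*(d + 4)*(d - 4)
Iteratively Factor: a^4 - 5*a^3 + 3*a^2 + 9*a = (a)*(a^3 - 5*a^2 + 3*a + 9) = a*(a + 1)*(a^2 - 6*a + 9) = a*(a - 3)*(a + 1)*(a - 3)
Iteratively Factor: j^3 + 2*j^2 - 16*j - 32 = (j + 2)*(j^2 - 16) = (j - 4)*(j + 2)*(j + 4)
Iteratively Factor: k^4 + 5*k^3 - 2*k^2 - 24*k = (k + 3)*(k^3 + 2*k^2 - 8*k) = (k + 3)*(k + 4)*(k^2 - 2*k) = (k - 2)*(k + 3)*(k + 4)*(k)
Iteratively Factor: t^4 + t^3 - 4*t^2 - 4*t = (t - 2)*(t^3 + 3*t^2 + 2*t) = t*(t - 2)*(t^2 + 3*t + 2) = t*(t - 2)*(t + 2)*(t + 1)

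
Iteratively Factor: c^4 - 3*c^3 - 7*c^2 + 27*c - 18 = (c - 1)*(c^3 - 2*c^2 - 9*c + 18) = (c - 1)*(c + 3)*(c^2 - 5*c + 6) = (c - 2)*(c - 1)*(c + 3)*(c - 3)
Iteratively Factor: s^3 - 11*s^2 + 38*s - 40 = (s - 5)*(s^2 - 6*s + 8) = (s - 5)*(s - 2)*(s - 4)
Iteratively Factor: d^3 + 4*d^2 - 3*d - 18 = (d + 3)*(d^2 + d - 6) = (d + 3)^2*(d - 2)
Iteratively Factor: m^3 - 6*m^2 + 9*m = (m - 3)*(m^2 - 3*m) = m*(m - 3)*(m - 3)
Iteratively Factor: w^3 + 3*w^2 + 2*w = (w)*(w^2 + 3*w + 2) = w*(w + 1)*(w + 2)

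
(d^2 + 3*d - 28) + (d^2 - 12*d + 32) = 2*d^2 - 9*d + 4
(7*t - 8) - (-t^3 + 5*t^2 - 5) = t^3 - 5*t^2 + 7*t - 3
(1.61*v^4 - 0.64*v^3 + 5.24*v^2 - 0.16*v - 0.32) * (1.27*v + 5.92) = 2.0447*v^5 + 8.7184*v^4 + 2.866*v^3 + 30.8176*v^2 - 1.3536*v - 1.8944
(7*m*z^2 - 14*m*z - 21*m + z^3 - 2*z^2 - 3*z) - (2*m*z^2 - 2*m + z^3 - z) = 5*m*z^2 - 14*m*z - 19*m - 2*z^2 - 2*z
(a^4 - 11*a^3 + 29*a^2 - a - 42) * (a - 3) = a^5 - 14*a^4 + 62*a^3 - 88*a^2 - 39*a + 126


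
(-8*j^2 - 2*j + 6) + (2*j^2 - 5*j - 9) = -6*j^2 - 7*j - 3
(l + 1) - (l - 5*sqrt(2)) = 1 + 5*sqrt(2)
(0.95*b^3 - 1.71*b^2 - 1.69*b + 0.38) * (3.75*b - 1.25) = 3.5625*b^4 - 7.6*b^3 - 4.2*b^2 + 3.5375*b - 0.475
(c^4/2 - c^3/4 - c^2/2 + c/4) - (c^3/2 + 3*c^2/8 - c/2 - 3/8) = c^4/2 - 3*c^3/4 - 7*c^2/8 + 3*c/4 + 3/8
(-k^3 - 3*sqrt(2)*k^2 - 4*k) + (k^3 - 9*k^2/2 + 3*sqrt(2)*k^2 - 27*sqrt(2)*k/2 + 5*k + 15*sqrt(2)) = -9*k^2/2 - 27*sqrt(2)*k/2 + k + 15*sqrt(2)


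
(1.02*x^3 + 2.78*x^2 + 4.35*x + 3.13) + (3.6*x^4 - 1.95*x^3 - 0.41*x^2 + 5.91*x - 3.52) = 3.6*x^4 - 0.93*x^3 + 2.37*x^2 + 10.26*x - 0.39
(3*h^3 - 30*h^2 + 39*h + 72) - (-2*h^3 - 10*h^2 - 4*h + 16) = 5*h^3 - 20*h^2 + 43*h + 56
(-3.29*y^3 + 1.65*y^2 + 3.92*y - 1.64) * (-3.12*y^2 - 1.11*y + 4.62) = 10.2648*y^5 - 1.4961*y^4 - 29.2617*y^3 + 8.3886*y^2 + 19.9308*y - 7.5768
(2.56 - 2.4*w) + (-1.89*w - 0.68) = 1.88 - 4.29*w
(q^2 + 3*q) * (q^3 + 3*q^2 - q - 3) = q^5 + 6*q^4 + 8*q^3 - 6*q^2 - 9*q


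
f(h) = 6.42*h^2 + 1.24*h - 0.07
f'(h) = 12.84*h + 1.24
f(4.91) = 160.79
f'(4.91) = 64.28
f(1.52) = 16.65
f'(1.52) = 20.76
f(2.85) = 55.61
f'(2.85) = 37.83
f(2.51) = 43.49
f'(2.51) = 33.47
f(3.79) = 96.85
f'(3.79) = 49.90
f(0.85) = 5.62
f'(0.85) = 12.15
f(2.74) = 51.53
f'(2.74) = 36.42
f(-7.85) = 385.81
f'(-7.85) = -99.55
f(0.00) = -0.07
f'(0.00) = 1.24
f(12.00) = 939.29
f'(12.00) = 155.32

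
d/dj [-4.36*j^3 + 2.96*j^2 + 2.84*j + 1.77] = -13.08*j^2 + 5.92*j + 2.84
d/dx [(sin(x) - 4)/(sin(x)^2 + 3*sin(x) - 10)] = (8*sin(x) + cos(x)^2 + 1)*cos(x)/(sin(x)^2 + 3*sin(x) - 10)^2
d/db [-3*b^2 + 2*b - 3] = 2 - 6*b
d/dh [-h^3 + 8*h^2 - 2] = h*(16 - 3*h)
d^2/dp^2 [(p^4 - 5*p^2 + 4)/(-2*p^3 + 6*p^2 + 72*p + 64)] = 20*(-2*p^3 - 15*p^2 - 132*p + 16)/(p^6 - 12*p^5 - 48*p^4 + 704*p^3 + 1536*p^2 - 12288*p - 32768)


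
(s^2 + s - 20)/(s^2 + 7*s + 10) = (s - 4)/(s + 2)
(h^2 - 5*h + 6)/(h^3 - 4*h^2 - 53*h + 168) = (h - 2)/(h^2 - h - 56)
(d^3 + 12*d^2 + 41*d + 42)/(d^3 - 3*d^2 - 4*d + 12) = (d^2 + 10*d + 21)/(d^2 - 5*d + 6)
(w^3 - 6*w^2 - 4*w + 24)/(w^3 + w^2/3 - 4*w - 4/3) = 3*(w - 6)/(3*w + 1)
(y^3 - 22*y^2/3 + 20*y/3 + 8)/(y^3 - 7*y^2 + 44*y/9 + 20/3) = 3*(y - 2)/(3*y - 5)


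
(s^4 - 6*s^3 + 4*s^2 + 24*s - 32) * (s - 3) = s^5 - 9*s^4 + 22*s^3 + 12*s^2 - 104*s + 96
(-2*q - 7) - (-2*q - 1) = -6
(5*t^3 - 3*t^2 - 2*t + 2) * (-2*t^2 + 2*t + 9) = -10*t^5 + 16*t^4 + 43*t^3 - 35*t^2 - 14*t + 18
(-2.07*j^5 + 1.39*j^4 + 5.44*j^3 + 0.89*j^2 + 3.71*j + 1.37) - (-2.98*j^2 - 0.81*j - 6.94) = -2.07*j^5 + 1.39*j^4 + 5.44*j^3 + 3.87*j^2 + 4.52*j + 8.31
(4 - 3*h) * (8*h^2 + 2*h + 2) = -24*h^3 + 26*h^2 + 2*h + 8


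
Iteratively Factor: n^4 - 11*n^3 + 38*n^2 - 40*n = (n)*(n^3 - 11*n^2 + 38*n - 40) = n*(n - 5)*(n^2 - 6*n + 8) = n*(n - 5)*(n - 2)*(n - 4)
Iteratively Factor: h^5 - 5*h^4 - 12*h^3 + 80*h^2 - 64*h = (h - 4)*(h^4 - h^3 - 16*h^2 + 16*h) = (h - 4)^2*(h^3 + 3*h^2 - 4*h) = (h - 4)^2*(h + 4)*(h^2 - h) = (h - 4)^2*(h - 1)*(h + 4)*(h)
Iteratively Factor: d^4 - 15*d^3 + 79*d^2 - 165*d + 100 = (d - 5)*(d^3 - 10*d^2 + 29*d - 20) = (d - 5)*(d - 4)*(d^2 - 6*d + 5) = (d - 5)^2*(d - 4)*(d - 1)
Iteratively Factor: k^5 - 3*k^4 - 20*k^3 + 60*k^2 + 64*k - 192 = (k + 2)*(k^4 - 5*k^3 - 10*k^2 + 80*k - 96) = (k + 2)*(k + 4)*(k^3 - 9*k^2 + 26*k - 24) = (k - 2)*(k + 2)*(k + 4)*(k^2 - 7*k + 12) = (k - 3)*(k - 2)*(k + 2)*(k + 4)*(k - 4)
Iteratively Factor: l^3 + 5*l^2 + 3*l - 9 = (l + 3)*(l^2 + 2*l - 3) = (l - 1)*(l + 3)*(l + 3)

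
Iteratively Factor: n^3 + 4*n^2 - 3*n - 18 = (n - 2)*(n^2 + 6*n + 9) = (n - 2)*(n + 3)*(n + 3)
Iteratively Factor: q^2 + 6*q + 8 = (q + 2)*(q + 4)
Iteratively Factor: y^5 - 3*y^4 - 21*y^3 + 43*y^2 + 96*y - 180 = (y - 2)*(y^4 - y^3 - 23*y^2 - 3*y + 90) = (y - 5)*(y - 2)*(y^3 + 4*y^2 - 3*y - 18) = (y - 5)*(y - 2)*(y + 3)*(y^2 + y - 6) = (y - 5)*(y - 2)*(y + 3)^2*(y - 2)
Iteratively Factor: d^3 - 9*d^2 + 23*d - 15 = (d - 3)*(d^2 - 6*d + 5) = (d - 3)*(d - 1)*(d - 5)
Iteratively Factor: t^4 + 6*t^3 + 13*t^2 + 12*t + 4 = (t + 1)*(t^3 + 5*t^2 + 8*t + 4) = (t + 1)*(t + 2)*(t^2 + 3*t + 2) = (t + 1)*(t + 2)^2*(t + 1)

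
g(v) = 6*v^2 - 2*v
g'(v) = 12*v - 2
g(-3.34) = 73.61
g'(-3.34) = -42.08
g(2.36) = 28.70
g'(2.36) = 26.32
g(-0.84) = 5.91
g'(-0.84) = -12.08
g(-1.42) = 14.94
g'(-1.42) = -19.04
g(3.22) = 55.77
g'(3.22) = 36.64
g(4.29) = 101.84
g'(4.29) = 49.48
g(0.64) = 1.18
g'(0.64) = 5.68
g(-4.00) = 104.00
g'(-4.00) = -50.00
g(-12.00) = 888.00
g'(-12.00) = -146.00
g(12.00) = 840.00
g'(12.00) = 142.00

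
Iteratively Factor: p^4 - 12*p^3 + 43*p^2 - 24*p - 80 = (p - 4)*(p^3 - 8*p^2 + 11*p + 20) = (p - 4)*(p + 1)*(p^2 - 9*p + 20) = (p - 5)*(p - 4)*(p + 1)*(p - 4)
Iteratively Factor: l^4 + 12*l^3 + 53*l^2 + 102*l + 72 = (l + 2)*(l^3 + 10*l^2 + 33*l + 36) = (l + 2)*(l + 3)*(l^2 + 7*l + 12) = (l + 2)*(l + 3)*(l + 4)*(l + 3)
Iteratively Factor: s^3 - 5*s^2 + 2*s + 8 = (s + 1)*(s^2 - 6*s + 8) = (s - 4)*(s + 1)*(s - 2)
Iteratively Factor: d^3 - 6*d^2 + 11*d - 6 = (d - 1)*(d^2 - 5*d + 6) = (d - 2)*(d - 1)*(d - 3)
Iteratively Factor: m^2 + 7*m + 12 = (m + 3)*(m + 4)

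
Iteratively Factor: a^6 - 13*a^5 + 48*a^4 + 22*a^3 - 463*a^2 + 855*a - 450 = (a + 3)*(a^5 - 16*a^4 + 96*a^3 - 266*a^2 + 335*a - 150) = (a - 5)*(a + 3)*(a^4 - 11*a^3 + 41*a^2 - 61*a + 30) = (a - 5)*(a - 3)*(a + 3)*(a^3 - 8*a^2 + 17*a - 10) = (a - 5)*(a - 3)*(a - 1)*(a + 3)*(a^2 - 7*a + 10) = (a - 5)^2*(a - 3)*(a - 1)*(a + 3)*(a - 2)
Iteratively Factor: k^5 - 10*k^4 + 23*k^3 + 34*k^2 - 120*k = (k - 3)*(k^4 - 7*k^3 + 2*k^2 + 40*k) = k*(k - 3)*(k^3 - 7*k^2 + 2*k + 40) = k*(k - 4)*(k - 3)*(k^2 - 3*k - 10) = k*(k - 4)*(k - 3)*(k + 2)*(k - 5)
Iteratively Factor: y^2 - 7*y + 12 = (y - 4)*(y - 3)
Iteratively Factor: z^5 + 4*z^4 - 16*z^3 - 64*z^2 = (z - 4)*(z^4 + 8*z^3 + 16*z^2) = z*(z - 4)*(z^3 + 8*z^2 + 16*z) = z^2*(z - 4)*(z^2 + 8*z + 16) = z^2*(z - 4)*(z + 4)*(z + 4)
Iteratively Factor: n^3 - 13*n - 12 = (n - 4)*(n^2 + 4*n + 3) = (n - 4)*(n + 1)*(n + 3)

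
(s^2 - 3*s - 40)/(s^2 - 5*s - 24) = (s + 5)/(s + 3)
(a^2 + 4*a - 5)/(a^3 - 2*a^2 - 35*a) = (a - 1)/(a*(a - 7))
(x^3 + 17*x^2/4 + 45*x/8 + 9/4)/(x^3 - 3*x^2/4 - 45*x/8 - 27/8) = (x + 2)/(x - 3)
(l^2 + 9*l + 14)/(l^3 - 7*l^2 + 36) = (l + 7)/(l^2 - 9*l + 18)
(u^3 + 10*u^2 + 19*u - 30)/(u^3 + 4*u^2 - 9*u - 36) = (u^3 + 10*u^2 + 19*u - 30)/(u^3 + 4*u^2 - 9*u - 36)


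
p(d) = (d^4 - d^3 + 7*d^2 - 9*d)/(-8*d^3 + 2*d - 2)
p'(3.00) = -0.11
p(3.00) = -0.42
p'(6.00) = -0.11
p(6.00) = -0.74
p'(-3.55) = 0.01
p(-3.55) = 0.93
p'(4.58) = -0.11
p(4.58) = -0.59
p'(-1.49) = 1.82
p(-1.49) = 1.73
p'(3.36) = -0.11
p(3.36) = -0.46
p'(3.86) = -0.10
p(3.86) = -0.52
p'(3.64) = -0.10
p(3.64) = -0.49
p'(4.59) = -0.11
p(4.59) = -0.59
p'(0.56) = -2.48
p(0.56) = 1.28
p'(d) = (24*d^2 - 2)*(d^4 - d^3 + 7*d^2 - 9*d)/(-8*d^3 + 2*d - 2)^2 + (4*d^3 - 3*d^2 + 14*d - 9)/(-8*d^3 + 2*d - 2) = (-4*d^6 + 31*d^4 - 78*d^3 + 10*d^2 - 14*d + 9)/(2*(16*d^6 - 8*d^4 + 8*d^3 + d^2 - 2*d + 1))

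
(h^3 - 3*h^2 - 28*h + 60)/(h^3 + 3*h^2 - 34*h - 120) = (h - 2)/(h + 4)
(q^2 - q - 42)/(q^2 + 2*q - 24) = (q - 7)/(q - 4)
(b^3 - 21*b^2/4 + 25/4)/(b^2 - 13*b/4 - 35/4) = (4*b^2 - b - 5)/(4*b + 7)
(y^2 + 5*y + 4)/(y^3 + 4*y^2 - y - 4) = 1/(y - 1)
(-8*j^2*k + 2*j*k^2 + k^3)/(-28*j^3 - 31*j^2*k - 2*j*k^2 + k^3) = k*(2*j - k)/(7*j^2 + 6*j*k - k^2)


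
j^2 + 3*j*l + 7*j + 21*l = (j + 7)*(j + 3*l)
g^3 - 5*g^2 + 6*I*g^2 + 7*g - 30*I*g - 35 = (g - 5)*(g - I)*(g + 7*I)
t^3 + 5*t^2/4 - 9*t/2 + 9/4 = (t - 1)*(t - 3/4)*(t + 3)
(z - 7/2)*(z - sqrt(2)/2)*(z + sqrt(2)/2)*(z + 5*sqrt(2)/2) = z^4 - 7*z^3/2 + 5*sqrt(2)*z^3/2 - 35*sqrt(2)*z^2/4 - z^2/2 - 5*sqrt(2)*z/4 + 7*z/4 + 35*sqrt(2)/8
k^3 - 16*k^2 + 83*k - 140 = (k - 7)*(k - 5)*(k - 4)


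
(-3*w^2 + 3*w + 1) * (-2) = 6*w^2 - 6*w - 2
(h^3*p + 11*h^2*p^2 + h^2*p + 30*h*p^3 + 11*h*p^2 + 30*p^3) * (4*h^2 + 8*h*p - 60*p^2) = 4*h^5*p + 52*h^4*p^2 + 4*h^4*p + 148*h^3*p^3 + 52*h^3*p^2 - 420*h^2*p^4 + 148*h^2*p^3 - 1800*h*p^5 - 420*h*p^4 - 1800*p^5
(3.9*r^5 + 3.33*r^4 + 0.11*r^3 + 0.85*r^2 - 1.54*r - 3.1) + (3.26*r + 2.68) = 3.9*r^5 + 3.33*r^4 + 0.11*r^3 + 0.85*r^2 + 1.72*r - 0.42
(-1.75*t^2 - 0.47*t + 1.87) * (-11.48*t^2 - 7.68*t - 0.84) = 20.09*t^4 + 18.8356*t^3 - 16.388*t^2 - 13.9668*t - 1.5708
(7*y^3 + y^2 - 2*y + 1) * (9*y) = 63*y^4 + 9*y^3 - 18*y^2 + 9*y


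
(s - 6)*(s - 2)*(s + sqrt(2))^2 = s^4 - 8*s^3 + 2*sqrt(2)*s^3 - 16*sqrt(2)*s^2 + 14*s^2 - 16*s + 24*sqrt(2)*s + 24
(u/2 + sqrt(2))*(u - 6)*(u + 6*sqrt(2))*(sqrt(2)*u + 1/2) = sqrt(2)*u^4/2 - 3*sqrt(2)*u^3 + 33*u^3/4 - 99*u^2/2 + 14*sqrt(2)*u^2 - 84*sqrt(2)*u + 6*u - 36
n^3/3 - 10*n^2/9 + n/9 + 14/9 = (n/3 + 1/3)*(n - 7/3)*(n - 2)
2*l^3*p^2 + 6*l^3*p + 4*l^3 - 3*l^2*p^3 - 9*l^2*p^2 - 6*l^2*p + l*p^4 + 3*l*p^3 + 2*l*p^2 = (-2*l + p)*(-l + p)*(p + 2)*(l*p + l)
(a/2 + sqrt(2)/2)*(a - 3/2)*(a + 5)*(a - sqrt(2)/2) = a^4/2 + sqrt(2)*a^3/4 + 7*a^3/4 - 17*a^2/4 + 7*sqrt(2)*a^2/8 - 15*sqrt(2)*a/8 - 7*a/4 + 15/4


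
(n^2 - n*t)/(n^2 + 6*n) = (n - t)/(n + 6)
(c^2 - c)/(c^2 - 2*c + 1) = c/(c - 1)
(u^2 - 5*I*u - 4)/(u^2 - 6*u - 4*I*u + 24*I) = (u - I)/(u - 6)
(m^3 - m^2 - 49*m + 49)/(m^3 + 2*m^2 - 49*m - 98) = (m - 1)/(m + 2)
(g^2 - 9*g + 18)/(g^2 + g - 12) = (g - 6)/(g + 4)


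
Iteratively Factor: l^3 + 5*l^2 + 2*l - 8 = (l + 2)*(l^2 + 3*l - 4) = (l - 1)*(l + 2)*(l + 4)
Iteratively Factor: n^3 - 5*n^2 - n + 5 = (n + 1)*(n^2 - 6*n + 5) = (n - 5)*(n + 1)*(n - 1)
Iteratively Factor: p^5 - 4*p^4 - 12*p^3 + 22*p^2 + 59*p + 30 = (p + 1)*(p^4 - 5*p^3 - 7*p^2 + 29*p + 30) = (p + 1)^2*(p^3 - 6*p^2 - p + 30) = (p - 3)*(p + 1)^2*(p^2 - 3*p - 10) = (p - 3)*(p + 1)^2*(p + 2)*(p - 5)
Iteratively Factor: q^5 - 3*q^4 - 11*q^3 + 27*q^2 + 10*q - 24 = (q + 3)*(q^4 - 6*q^3 + 7*q^2 + 6*q - 8) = (q - 1)*(q + 3)*(q^3 - 5*q^2 + 2*q + 8) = (q - 1)*(q + 1)*(q + 3)*(q^2 - 6*q + 8) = (q - 2)*(q - 1)*(q + 1)*(q + 3)*(q - 4)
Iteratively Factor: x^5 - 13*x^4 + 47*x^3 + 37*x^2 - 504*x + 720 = (x - 4)*(x^4 - 9*x^3 + 11*x^2 + 81*x - 180) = (x - 5)*(x - 4)*(x^3 - 4*x^2 - 9*x + 36) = (x - 5)*(x - 4)*(x + 3)*(x^2 - 7*x + 12) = (x - 5)*(x - 4)*(x - 3)*(x + 3)*(x - 4)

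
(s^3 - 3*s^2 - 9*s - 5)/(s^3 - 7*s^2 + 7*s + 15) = (s + 1)/(s - 3)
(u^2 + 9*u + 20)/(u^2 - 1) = (u^2 + 9*u + 20)/(u^2 - 1)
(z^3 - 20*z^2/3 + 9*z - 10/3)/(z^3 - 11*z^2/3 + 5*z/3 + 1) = (3*z^2 - 17*z + 10)/(3*z^2 - 8*z - 3)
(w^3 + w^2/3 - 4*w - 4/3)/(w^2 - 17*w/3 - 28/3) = (-3*w^3 - w^2 + 12*w + 4)/(-3*w^2 + 17*w + 28)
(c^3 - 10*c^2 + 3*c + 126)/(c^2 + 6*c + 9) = (c^2 - 13*c + 42)/(c + 3)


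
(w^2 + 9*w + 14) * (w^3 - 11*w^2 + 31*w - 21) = w^5 - 2*w^4 - 54*w^3 + 104*w^2 + 245*w - 294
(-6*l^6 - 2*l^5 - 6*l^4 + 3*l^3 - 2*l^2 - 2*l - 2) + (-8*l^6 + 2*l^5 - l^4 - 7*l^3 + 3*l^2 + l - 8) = -14*l^6 - 7*l^4 - 4*l^3 + l^2 - l - 10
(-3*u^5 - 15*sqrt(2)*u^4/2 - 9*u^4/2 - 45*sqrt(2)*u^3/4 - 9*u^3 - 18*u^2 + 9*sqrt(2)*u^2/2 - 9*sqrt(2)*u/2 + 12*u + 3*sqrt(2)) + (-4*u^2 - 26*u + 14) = -3*u^5 - 15*sqrt(2)*u^4/2 - 9*u^4/2 - 45*sqrt(2)*u^3/4 - 9*u^3 - 22*u^2 + 9*sqrt(2)*u^2/2 - 14*u - 9*sqrt(2)*u/2 + 3*sqrt(2) + 14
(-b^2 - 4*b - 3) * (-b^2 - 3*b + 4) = b^4 + 7*b^3 + 11*b^2 - 7*b - 12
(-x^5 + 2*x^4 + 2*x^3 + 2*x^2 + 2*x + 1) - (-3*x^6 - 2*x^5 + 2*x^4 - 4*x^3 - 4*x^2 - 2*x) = 3*x^6 + x^5 + 6*x^3 + 6*x^2 + 4*x + 1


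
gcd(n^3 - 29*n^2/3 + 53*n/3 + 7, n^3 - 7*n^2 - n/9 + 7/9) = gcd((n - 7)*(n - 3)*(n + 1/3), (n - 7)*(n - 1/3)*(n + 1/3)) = n^2 - 20*n/3 - 7/3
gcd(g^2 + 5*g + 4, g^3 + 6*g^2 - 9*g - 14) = g + 1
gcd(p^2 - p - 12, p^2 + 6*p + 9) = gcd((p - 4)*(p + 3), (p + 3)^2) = p + 3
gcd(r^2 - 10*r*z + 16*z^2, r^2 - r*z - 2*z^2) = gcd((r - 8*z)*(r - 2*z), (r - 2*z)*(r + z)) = -r + 2*z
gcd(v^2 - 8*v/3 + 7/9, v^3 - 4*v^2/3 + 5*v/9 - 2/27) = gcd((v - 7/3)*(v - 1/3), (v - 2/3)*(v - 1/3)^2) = v - 1/3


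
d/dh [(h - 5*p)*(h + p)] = 2*h - 4*p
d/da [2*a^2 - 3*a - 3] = 4*a - 3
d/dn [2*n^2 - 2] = 4*n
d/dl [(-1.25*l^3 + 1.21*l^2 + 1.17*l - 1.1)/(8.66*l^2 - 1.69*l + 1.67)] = (-10.825*l^4 + 4.225*l^3 - 18.4396*l^2 + 23.0934*l + 0.0948999999999998)/(74.9956*l^4 - 29.2708*l^3 + 31.7805*l^2 - 5.6446*l + 2.7889)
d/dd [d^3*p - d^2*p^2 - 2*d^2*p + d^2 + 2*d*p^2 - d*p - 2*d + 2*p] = 3*d^2*p - 2*d*p^2 - 4*d*p + 2*d + 2*p^2 - p - 2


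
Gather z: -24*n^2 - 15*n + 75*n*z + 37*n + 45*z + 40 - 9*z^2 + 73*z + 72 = -24*n^2 + 22*n - 9*z^2 + z*(75*n + 118) + 112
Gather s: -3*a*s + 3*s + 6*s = s*(9 - 3*a)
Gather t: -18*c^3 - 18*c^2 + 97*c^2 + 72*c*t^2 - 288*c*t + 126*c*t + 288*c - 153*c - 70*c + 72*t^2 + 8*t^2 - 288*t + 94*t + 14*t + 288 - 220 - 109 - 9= -18*c^3 + 79*c^2 + 65*c + t^2*(72*c + 80) + t*(-162*c - 180) - 50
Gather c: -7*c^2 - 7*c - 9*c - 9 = -7*c^2 - 16*c - 9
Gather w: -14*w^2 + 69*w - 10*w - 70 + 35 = -14*w^2 + 59*w - 35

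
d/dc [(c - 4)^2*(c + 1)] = (c - 4)*(3*c - 2)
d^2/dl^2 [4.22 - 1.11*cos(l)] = 1.11*cos(l)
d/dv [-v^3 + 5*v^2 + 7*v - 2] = -3*v^2 + 10*v + 7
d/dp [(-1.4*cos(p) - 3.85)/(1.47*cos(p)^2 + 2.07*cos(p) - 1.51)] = (2.058*sin(p)^2 - 11.319*cos(p) - 12.1415)*sin(p)/(1.47*cos(p)^2 + 2.07*cos(p) - 1.51)^2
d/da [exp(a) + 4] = exp(a)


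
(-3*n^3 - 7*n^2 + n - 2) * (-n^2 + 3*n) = 3*n^5 - 2*n^4 - 22*n^3 + 5*n^2 - 6*n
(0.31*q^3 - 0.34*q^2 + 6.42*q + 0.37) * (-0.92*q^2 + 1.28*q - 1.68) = -0.2852*q^5 + 0.7096*q^4 - 6.8624*q^3 + 8.4484*q^2 - 10.312*q - 0.6216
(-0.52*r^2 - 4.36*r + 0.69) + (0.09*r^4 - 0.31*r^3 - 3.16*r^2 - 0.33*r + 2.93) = 0.09*r^4 - 0.31*r^3 - 3.68*r^2 - 4.69*r + 3.62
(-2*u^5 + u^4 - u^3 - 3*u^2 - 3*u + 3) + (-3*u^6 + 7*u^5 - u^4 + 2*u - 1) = -3*u^6 + 5*u^5 - u^3 - 3*u^2 - u + 2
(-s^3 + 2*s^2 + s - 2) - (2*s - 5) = -s^3 + 2*s^2 - s + 3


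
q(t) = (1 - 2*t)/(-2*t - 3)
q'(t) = 2*(1 - 2*t)/(-2*t - 3)^2 - 2/(-2*t - 3) = 8/(2*t + 3)^2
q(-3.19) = 2.18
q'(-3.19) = 0.70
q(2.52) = 0.50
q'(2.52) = 0.12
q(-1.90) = 6.00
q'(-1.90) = 12.50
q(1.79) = 0.39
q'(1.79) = 0.18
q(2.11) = 0.45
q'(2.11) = 0.15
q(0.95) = 0.18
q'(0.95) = 0.33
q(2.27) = 0.47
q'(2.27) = 0.14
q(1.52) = 0.34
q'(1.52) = 0.22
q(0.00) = -0.33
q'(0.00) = 0.89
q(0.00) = -0.33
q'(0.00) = 0.89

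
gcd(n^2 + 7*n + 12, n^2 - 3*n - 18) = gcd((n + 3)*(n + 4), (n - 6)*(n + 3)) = n + 3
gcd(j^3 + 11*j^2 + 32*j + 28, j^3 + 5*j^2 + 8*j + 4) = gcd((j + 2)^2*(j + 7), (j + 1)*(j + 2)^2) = j^2 + 4*j + 4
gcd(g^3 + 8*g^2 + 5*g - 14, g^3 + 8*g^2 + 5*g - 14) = g^3 + 8*g^2 + 5*g - 14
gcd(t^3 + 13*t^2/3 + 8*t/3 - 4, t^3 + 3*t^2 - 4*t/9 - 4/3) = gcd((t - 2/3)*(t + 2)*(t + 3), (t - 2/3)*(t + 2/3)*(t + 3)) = t^2 + 7*t/3 - 2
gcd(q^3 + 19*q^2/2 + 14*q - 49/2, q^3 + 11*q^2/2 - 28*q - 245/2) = q^2 + 21*q/2 + 49/2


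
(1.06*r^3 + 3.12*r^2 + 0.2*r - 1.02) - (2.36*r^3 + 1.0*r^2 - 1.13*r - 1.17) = -1.3*r^3 + 2.12*r^2 + 1.33*r + 0.15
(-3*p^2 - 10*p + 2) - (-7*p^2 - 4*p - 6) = 4*p^2 - 6*p + 8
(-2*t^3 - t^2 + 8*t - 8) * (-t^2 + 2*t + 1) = 2*t^5 - 3*t^4 - 12*t^3 + 23*t^2 - 8*t - 8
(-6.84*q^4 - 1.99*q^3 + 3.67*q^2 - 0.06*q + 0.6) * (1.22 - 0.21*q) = 1.4364*q^5 - 7.9269*q^4 - 3.1985*q^3 + 4.49*q^2 - 0.1992*q + 0.732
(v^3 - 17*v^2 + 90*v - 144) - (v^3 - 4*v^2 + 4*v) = -13*v^2 + 86*v - 144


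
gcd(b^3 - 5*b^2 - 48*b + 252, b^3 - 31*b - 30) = b - 6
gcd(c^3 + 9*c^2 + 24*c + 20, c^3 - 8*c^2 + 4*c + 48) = c + 2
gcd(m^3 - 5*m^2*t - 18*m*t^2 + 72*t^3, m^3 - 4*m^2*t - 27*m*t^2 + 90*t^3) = m^2 - 9*m*t + 18*t^2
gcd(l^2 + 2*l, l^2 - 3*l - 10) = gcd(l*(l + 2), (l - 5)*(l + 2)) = l + 2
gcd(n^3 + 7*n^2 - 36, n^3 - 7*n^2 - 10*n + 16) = 1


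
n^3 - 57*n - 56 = (n - 8)*(n + 1)*(n + 7)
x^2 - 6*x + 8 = (x - 4)*(x - 2)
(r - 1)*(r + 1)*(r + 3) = r^3 + 3*r^2 - r - 3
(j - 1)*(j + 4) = j^2 + 3*j - 4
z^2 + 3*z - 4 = (z - 1)*(z + 4)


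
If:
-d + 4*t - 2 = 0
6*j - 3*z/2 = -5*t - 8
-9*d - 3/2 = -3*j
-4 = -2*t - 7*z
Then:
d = -180/271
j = -809/542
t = 181/542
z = 129/271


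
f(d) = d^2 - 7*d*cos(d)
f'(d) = 7*d*sin(d) + 2*d - 7*cos(d)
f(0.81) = -3.25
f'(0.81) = 0.90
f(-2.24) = -4.71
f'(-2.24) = 12.16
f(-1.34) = 3.94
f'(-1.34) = 4.85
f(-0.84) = 4.63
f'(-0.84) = -1.97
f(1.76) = 5.41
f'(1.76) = 16.94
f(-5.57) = 60.51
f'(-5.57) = -41.94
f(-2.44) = -7.09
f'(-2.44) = 11.49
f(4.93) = 16.85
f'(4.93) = -25.35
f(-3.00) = -11.79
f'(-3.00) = 3.89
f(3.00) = 29.79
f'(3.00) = 15.89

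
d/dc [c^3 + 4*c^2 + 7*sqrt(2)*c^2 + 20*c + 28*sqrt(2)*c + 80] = 3*c^2 + 8*c + 14*sqrt(2)*c + 20 + 28*sqrt(2)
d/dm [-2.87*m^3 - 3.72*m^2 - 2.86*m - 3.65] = -8.61*m^2 - 7.44*m - 2.86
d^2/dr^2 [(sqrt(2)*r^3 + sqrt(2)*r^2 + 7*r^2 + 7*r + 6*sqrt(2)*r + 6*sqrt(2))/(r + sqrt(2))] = 2*(sqrt(2)*r^3 + 6*r^2 + 6*sqrt(2)*r + sqrt(2) + 2)/(r^3 + 3*sqrt(2)*r^2 + 6*r + 2*sqrt(2))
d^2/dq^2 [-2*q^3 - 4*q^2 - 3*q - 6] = -12*q - 8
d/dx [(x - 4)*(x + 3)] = 2*x - 1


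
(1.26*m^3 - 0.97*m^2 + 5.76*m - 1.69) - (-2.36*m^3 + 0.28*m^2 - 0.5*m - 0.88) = 3.62*m^3 - 1.25*m^2 + 6.26*m - 0.81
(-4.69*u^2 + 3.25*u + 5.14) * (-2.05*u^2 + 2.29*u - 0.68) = 9.6145*u^4 - 17.4026*u^3 + 0.0947000000000013*u^2 + 9.5606*u - 3.4952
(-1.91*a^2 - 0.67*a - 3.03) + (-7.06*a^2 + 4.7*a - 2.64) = -8.97*a^2 + 4.03*a - 5.67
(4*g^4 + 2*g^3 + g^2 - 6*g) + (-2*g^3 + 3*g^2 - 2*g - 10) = 4*g^4 + 4*g^2 - 8*g - 10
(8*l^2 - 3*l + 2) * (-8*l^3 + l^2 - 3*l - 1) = -64*l^5 + 32*l^4 - 43*l^3 + 3*l^2 - 3*l - 2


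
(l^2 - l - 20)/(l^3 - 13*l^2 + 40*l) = (l + 4)/(l*(l - 8))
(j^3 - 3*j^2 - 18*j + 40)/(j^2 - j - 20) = j - 2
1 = 1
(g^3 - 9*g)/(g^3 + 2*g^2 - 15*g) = (g + 3)/(g + 5)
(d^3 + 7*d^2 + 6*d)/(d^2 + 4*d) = (d^2 + 7*d + 6)/(d + 4)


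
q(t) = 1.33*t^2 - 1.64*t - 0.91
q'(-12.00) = -33.56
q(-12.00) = 210.29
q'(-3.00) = -9.62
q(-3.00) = 15.98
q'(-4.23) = -12.89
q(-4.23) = 29.82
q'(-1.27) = -5.02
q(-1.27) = 3.32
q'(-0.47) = -2.89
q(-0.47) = 0.15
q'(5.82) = 13.84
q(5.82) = 34.60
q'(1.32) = 1.87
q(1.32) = -0.76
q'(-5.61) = -16.56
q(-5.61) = 50.15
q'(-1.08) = -4.51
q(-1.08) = 2.41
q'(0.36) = -0.68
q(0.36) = -1.33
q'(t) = 2.66*t - 1.64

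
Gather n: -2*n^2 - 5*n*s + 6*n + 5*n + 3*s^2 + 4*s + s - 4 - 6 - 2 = -2*n^2 + n*(11 - 5*s) + 3*s^2 + 5*s - 12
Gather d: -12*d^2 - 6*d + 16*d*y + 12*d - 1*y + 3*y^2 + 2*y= -12*d^2 + d*(16*y + 6) + 3*y^2 + y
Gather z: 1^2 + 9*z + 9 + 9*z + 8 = 18*z + 18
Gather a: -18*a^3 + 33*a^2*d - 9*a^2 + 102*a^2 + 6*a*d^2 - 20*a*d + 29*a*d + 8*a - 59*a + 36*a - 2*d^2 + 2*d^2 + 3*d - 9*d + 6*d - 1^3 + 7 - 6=-18*a^3 + a^2*(33*d + 93) + a*(6*d^2 + 9*d - 15)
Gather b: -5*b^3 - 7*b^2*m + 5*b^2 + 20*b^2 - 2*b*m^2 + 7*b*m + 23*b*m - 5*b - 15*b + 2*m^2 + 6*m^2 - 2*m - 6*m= -5*b^3 + b^2*(25 - 7*m) + b*(-2*m^2 + 30*m - 20) + 8*m^2 - 8*m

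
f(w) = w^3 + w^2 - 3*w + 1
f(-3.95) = -33.18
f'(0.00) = -3.00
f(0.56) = -0.19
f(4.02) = 70.07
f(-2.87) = -5.79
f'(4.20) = 58.32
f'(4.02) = 53.52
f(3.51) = 46.03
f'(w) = 3*w^2 + 2*w - 3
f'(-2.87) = 15.97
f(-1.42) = 4.41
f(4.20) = 80.13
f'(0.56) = -0.94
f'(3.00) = 30.00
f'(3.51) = 40.98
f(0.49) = -0.11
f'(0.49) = -1.30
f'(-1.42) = 0.21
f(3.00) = 28.00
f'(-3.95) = 35.91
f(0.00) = 1.00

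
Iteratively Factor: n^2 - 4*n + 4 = (n - 2)*(n - 2)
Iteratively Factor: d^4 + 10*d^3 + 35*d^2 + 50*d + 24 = (d + 3)*(d^3 + 7*d^2 + 14*d + 8) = (d + 2)*(d + 3)*(d^2 + 5*d + 4) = (d + 2)*(d + 3)*(d + 4)*(d + 1)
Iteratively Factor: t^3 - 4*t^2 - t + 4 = (t + 1)*(t^2 - 5*t + 4) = (t - 1)*(t + 1)*(t - 4)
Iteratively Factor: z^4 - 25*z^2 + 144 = (z + 3)*(z^3 - 3*z^2 - 16*z + 48) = (z - 4)*(z + 3)*(z^2 + z - 12) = (z - 4)*(z - 3)*(z + 3)*(z + 4)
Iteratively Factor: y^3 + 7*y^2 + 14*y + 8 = (y + 1)*(y^2 + 6*y + 8) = (y + 1)*(y + 4)*(y + 2)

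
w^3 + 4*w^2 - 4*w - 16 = (w - 2)*(w + 2)*(w + 4)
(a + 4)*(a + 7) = a^2 + 11*a + 28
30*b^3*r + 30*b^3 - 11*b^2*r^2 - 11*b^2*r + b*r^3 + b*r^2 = (-6*b + r)*(-5*b + r)*(b*r + b)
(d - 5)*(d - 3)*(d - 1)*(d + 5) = d^4 - 4*d^3 - 22*d^2 + 100*d - 75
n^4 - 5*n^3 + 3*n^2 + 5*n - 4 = (n - 4)*(n - 1)^2*(n + 1)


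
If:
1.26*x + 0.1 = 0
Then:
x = -0.08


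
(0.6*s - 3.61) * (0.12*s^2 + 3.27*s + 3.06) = 0.072*s^3 + 1.5288*s^2 - 9.9687*s - 11.0466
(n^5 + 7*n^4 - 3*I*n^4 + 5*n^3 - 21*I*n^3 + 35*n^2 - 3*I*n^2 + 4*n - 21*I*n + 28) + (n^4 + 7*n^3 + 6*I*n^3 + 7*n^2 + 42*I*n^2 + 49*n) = n^5 + 8*n^4 - 3*I*n^4 + 12*n^3 - 15*I*n^3 + 42*n^2 + 39*I*n^2 + 53*n - 21*I*n + 28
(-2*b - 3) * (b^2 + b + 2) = -2*b^3 - 5*b^2 - 7*b - 6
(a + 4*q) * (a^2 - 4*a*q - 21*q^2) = a^3 - 37*a*q^2 - 84*q^3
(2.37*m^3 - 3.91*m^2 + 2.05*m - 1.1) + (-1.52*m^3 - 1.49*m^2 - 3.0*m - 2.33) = 0.85*m^3 - 5.4*m^2 - 0.95*m - 3.43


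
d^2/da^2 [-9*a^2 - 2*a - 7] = -18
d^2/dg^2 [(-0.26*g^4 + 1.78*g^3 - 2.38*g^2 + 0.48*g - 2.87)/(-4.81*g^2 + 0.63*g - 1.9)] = (12.030772*g^6 - 4.72726800000004*g^5 + 14.876004*g^4 + 18.355928*g^3 + 291.945882*g^2 - 64.416246*g - 34.145174)/(111.284641*g^6 - 43.727229*g^5 + 137.603037*g^4 - 34.795467*g^3 + 54.35463*g^2 - 6.8229*g + 6.859)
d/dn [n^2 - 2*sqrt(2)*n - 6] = 2*n - 2*sqrt(2)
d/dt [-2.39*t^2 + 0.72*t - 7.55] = 0.72 - 4.78*t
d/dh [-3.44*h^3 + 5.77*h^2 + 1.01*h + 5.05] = -10.32*h^2 + 11.54*h + 1.01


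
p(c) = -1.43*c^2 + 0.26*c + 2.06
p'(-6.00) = 17.42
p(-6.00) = -50.98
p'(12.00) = -34.06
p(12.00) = -200.74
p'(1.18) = -3.11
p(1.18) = 0.38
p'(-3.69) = 10.81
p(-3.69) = -18.37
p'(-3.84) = 11.24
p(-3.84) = -20.02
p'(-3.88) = 11.36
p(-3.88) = -20.48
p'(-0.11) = 0.57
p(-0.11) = 2.01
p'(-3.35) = 9.84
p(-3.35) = -14.86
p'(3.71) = -10.35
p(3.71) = -16.66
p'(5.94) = -16.73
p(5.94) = -46.85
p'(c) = 0.26 - 2.86*c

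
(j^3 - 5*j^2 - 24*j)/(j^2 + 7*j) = (j^2 - 5*j - 24)/(j + 7)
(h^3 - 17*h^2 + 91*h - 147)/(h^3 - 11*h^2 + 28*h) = (h^2 - 10*h + 21)/(h*(h - 4))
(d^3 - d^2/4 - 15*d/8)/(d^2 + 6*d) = (d^2 - d/4 - 15/8)/(d + 6)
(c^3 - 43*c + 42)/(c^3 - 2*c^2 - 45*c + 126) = (c - 1)/(c - 3)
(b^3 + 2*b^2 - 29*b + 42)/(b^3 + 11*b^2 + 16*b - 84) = (b - 3)/(b + 6)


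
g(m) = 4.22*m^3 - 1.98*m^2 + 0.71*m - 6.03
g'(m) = 12.66*m^2 - 3.96*m + 0.71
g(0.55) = -5.54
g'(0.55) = 2.36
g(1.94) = 18.71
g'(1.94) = 40.67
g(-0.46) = -7.19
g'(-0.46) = 5.21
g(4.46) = 332.14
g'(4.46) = 234.88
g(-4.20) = -356.59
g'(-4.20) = 240.66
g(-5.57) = -800.67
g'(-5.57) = 415.54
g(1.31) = 0.99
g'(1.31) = 17.25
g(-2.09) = -54.69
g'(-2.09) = 64.29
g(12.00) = 7009.53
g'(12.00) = 1776.23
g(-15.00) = -14704.68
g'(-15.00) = 2908.61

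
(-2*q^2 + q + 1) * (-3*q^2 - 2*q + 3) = 6*q^4 + q^3 - 11*q^2 + q + 3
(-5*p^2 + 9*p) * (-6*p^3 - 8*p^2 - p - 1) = 30*p^5 - 14*p^4 - 67*p^3 - 4*p^2 - 9*p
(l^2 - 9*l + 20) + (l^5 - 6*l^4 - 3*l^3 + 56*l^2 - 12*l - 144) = l^5 - 6*l^4 - 3*l^3 + 57*l^2 - 21*l - 124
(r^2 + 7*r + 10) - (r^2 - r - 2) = 8*r + 12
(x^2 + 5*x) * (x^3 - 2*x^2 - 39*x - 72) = x^5 + 3*x^4 - 49*x^3 - 267*x^2 - 360*x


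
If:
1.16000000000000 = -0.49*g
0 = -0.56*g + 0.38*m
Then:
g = -2.37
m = -3.49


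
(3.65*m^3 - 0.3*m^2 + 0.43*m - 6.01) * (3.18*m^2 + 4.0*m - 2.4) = 11.607*m^5 + 13.646*m^4 - 8.5926*m^3 - 16.6718*m^2 - 25.072*m + 14.424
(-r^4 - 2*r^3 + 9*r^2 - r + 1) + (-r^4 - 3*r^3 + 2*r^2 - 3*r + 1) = -2*r^4 - 5*r^3 + 11*r^2 - 4*r + 2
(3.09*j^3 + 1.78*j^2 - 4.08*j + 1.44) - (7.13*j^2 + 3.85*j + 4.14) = 3.09*j^3 - 5.35*j^2 - 7.93*j - 2.7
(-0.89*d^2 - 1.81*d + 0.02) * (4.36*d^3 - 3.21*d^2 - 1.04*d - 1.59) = -3.8804*d^5 - 5.0347*d^4 + 6.8229*d^3 + 3.2333*d^2 + 2.8571*d - 0.0318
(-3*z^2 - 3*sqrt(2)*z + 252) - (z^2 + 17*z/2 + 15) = -4*z^2 - 17*z/2 - 3*sqrt(2)*z + 237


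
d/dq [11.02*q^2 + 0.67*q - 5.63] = 22.04*q + 0.67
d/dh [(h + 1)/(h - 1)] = -2/(h - 1)^2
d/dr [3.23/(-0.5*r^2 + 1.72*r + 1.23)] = (3.23*r - 5.5556)/(-0.5*r^2 + 1.72*r + 1.23)^2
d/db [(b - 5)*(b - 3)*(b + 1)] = 3*b^2 - 14*b + 7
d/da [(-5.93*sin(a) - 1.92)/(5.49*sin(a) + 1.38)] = 2.3574*cos(a)/(5.49*sin(a) + 1.38)^2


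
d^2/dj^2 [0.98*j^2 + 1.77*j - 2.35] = 1.96000000000000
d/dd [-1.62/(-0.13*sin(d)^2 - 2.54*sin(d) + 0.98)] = -(0.4212*sin(d) + 4.1148)*cos(d)/(0.13*sin(d)^2 + 2.54*sin(d) - 0.98)^2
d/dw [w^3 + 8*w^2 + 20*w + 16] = 3*w^2 + 16*w + 20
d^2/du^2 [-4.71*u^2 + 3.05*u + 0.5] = -9.42000000000000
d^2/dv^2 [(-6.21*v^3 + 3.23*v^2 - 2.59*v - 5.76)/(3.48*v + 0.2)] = (-150.411168*v^3 - 25.93296*v^2 - 1.4904*v - 135.648128)/(42.144192*v^3 + 7.26624*v^2 + 0.4176*v + 0.008)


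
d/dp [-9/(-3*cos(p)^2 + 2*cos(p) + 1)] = 18*(3*cos(p) - 1)*sin(p)/(-3*cos(p)^2 + 2*cos(p) + 1)^2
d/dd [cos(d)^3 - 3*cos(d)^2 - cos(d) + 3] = (-3*cos(d)^2 + 6*cos(d) + 1)*sin(d)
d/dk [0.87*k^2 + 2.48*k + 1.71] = 1.74*k + 2.48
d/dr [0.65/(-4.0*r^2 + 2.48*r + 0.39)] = (5.2*r - 1.612)/(-4.0*r^2 + 2.48*r + 0.39)^2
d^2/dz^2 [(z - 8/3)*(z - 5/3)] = 2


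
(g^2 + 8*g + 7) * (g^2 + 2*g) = g^4 + 10*g^3 + 23*g^2 + 14*g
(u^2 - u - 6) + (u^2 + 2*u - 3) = 2*u^2 + u - 9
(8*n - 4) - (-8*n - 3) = 16*n - 1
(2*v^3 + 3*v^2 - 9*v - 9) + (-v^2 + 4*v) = 2*v^3 + 2*v^2 - 5*v - 9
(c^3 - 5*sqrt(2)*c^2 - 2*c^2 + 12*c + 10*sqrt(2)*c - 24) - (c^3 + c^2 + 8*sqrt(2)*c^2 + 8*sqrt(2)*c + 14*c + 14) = -13*sqrt(2)*c^2 - 3*c^2 - 2*c + 2*sqrt(2)*c - 38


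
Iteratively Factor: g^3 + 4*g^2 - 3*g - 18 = (g + 3)*(g^2 + g - 6) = (g + 3)^2*(g - 2)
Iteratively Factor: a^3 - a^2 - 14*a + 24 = (a - 3)*(a^2 + 2*a - 8) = (a - 3)*(a - 2)*(a + 4)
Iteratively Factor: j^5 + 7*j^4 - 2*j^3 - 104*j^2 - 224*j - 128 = (j - 4)*(j^4 + 11*j^3 + 42*j^2 + 64*j + 32) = (j - 4)*(j + 4)*(j^3 + 7*j^2 + 14*j + 8) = (j - 4)*(j + 1)*(j + 4)*(j^2 + 6*j + 8) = (j - 4)*(j + 1)*(j + 4)^2*(j + 2)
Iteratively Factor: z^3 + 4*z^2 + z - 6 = (z + 2)*(z^2 + 2*z - 3) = (z + 2)*(z + 3)*(z - 1)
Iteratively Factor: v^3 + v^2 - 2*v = (v)*(v^2 + v - 2) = v*(v - 1)*(v + 2)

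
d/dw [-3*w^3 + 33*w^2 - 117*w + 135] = -9*w^2 + 66*w - 117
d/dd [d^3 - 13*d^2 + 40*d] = 3*d^2 - 26*d + 40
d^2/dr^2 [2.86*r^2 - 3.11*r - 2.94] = 5.72000000000000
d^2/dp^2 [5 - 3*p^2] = -6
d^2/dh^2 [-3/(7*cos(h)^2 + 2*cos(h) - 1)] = 3*(392*sin(h)^4 - 260*sin(h)^2 - 101*cos(h) + 21*cos(3*h) - 176)/(2*(-7*sin(h)^2 + 2*cos(h) + 6)^3)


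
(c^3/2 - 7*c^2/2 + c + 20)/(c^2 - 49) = (c^3 - 7*c^2 + 2*c + 40)/(2*(c^2 - 49))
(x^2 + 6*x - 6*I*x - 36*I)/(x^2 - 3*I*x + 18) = (x + 6)/(x + 3*I)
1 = 1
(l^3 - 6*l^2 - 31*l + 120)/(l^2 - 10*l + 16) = (l^2 + 2*l - 15)/(l - 2)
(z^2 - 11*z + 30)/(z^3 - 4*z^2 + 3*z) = (z^2 - 11*z + 30)/(z*(z^2 - 4*z + 3))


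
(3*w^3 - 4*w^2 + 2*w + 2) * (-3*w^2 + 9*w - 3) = -9*w^5 + 39*w^4 - 51*w^3 + 24*w^2 + 12*w - 6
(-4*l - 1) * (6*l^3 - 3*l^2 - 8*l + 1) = -24*l^4 + 6*l^3 + 35*l^2 + 4*l - 1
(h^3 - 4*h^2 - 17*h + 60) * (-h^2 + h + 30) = -h^5 + 5*h^4 + 43*h^3 - 197*h^2 - 450*h + 1800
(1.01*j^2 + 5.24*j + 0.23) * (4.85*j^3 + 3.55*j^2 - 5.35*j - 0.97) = 4.8985*j^5 + 28.9995*j^4 + 14.314*j^3 - 28.1972*j^2 - 6.3133*j - 0.2231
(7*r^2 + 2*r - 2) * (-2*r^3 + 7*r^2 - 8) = -14*r^5 + 45*r^4 + 18*r^3 - 70*r^2 - 16*r + 16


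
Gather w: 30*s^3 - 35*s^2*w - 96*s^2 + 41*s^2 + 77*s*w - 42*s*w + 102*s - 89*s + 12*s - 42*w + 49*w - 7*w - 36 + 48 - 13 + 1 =30*s^3 - 55*s^2 + 25*s + w*(-35*s^2 + 35*s)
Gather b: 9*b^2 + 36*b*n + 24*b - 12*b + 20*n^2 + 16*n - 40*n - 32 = 9*b^2 + b*(36*n + 12) + 20*n^2 - 24*n - 32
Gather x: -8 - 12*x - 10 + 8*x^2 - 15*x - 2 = 8*x^2 - 27*x - 20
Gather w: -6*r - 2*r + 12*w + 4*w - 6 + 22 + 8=-8*r + 16*w + 24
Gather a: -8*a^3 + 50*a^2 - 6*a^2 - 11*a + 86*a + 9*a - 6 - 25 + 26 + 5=-8*a^3 + 44*a^2 + 84*a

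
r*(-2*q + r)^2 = 4*q^2*r - 4*q*r^2 + r^3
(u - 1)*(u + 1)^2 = u^3 + u^2 - u - 1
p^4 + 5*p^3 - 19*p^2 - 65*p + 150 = (p - 3)*(p - 2)*(p + 5)^2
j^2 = j^2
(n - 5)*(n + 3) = n^2 - 2*n - 15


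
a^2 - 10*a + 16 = (a - 8)*(a - 2)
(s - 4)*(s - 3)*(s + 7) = s^3 - 37*s + 84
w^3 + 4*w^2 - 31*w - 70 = (w - 5)*(w + 2)*(w + 7)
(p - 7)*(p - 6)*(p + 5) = p^3 - 8*p^2 - 23*p + 210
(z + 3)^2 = z^2 + 6*z + 9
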